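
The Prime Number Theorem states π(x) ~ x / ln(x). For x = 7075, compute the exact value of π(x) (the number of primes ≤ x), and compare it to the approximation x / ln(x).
π(7075) = 908;  x/ln(x) ≈ 798.14;  relative error ≈ 12.10%.

Directly count primes up to 7075: π(7075) = 908. The PNT approximation gives 7075/ln(7075) ≈ 7075/8.86432 ≈ 798.14. Relative error (π(x) − x/ln(x)) / π(x) ≈ 12.10%; the approximation is known to undercount slightly (Li(x) is a better estimate).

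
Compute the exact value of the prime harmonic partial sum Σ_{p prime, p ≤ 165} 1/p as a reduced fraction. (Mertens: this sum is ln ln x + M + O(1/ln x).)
Σ 1/p = 10988187442690106858194788089546541159451476081371138484805233167/5766152219975951659023630035336134306565384015606066319856068810

π(165) = 38, so the primes ≤ 165 are [2, 3, 5, 7, 11, 13, 17, 19, 23, 29, 31, 37, 41, 43, 47, 53, 59, 61, 67, 71, 73, 79, 83, 89, 97, 101, 103, 107, 109, 113, 127, 131, 137, 139, 149, 151, 157, 163]. Summing 1/p over these primes: 10988187442690106858194788089546541159451476081371138484805233167/5766152219975951659023630035336134306565384015606066319856068810 ≈ 1.9056. Mertens estimate ln ln(165) + 0.2615 ≈ 1.8919.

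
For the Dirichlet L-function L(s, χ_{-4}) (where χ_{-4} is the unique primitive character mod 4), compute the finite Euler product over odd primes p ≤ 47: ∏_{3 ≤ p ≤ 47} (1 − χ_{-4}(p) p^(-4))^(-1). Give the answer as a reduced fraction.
∏ = 424022009220093808147330044599350686845258380222853/428762185161728930691534489551822091105495385374720

The odd primes p ≤ 47 are [3, 5, 7, 11, 13, 17, 19, 23, 29, 31, 37, 41, 43, 47]. For each, χ(p) = 1 if p ≡ 1 mod 4, χ(p) = −1 if p ≡ 3 mod 4. Taking (1 − χ(p)/p^4)^(-1) = p^4/(p^4 − χ(p)): (1 − (-1)/3^4)^(-1) · (1 − (1)/5^4)^(-1) · (1 − (-1)/7^4)^(-1) · (1 − (-1)/11^4)^(-1) · (1 − (1)/13^4)^(-1) · (1 − (1)/17^4)^(-1) · (1 − (-1)/19^4)^(-1) · (1 − (-1)/23^4)^(-1) · (1 − (1)/29^4)^(-1) · (1 − (-1)/31^4)^(-1) · (1 − (1)/37^4)^(-1) · (1 − (1)/41^4)^(-1) · (1 − (-1)/43^4)^(-1) · (1 − (-1)/47^4)^(-1) = 424022009220093808147330044599350686845258380222853/428762185161728930691534489551822091105495385374720.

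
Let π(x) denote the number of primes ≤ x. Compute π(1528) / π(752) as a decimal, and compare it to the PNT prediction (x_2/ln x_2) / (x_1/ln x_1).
π(1528)/π(752) = 241/133 ≈ 1.8120;  PNT prediction ≈ 1.8354.

π(752) = 133 and π(1528) = 241, so π(1528)/π(752) ≈ 1.8120. The PNT-predicted ratio is (1528/ln(1528)) / (752/ln(752)) ≈ 1.8354. The two agree to within a few percent, as expected.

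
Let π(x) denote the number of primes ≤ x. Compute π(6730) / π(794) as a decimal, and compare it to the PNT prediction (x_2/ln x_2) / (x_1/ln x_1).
π(6730)/π(794) = 867/138 ≈ 6.2826;  PNT prediction ≈ 6.4208.

π(794) = 138 and π(6730) = 867, so π(6730)/π(794) ≈ 6.2826. The PNT-predicted ratio is (6730/ln(6730)) / (794/ln(794)) ≈ 6.4208. The two agree to within a few percent, as expected.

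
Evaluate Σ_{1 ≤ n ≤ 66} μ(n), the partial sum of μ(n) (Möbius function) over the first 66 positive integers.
Σ_{n ≤ 66} μ(n) = -1

Compute μ(n) for each 1 ≤ n ≤ 66: μ(1) = 1, μ(2) = -1, μ(3) = -1, μ(4) = 0, μ(5) = -1, μ(6) = 1, μ(7) = -1, μ(8) = 0, μ(9) = 0, μ(10) = 1, μ(11) = -1, μ(12) = 0, μ(13) = -1, μ(14) = 1, μ(15) = 1, μ(16) = 0, μ(17) = -1, μ(18) = 0, μ(19) = -1, μ(20) = 0, μ(21) = 1, μ(22) = 1, μ(23) = -1, μ(24) = 0, μ(25) = 0, μ(26) = 1, μ(27) = 0, μ(28) = 0, μ(29) = -1, μ(30) = -1, μ(31) = -1, μ(32) = 0, μ(33) = 1, μ(34) = 1, μ(35) = 1, μ(36) = 0, μ(37) = -1, μ(38) = 1, μ(39) = 1, μ(40) = 0, μ(41) = -1, μ(42) = -1, μ(43) = -1, μ(44) = 0, μ(45) = 0, μ(46) = 1, μ(47) = -1, μ(48) = 0, μ(49) = 0, μ(50) = 0, μ(51) = 1, μ(52) = 0, μ(53) = -1, μ(54) = 0, μ(55) = 1, μ(56) = 0, μ(57) = 1, μ(58) = 1, μ(59) = -1, μ(60) = 0, μ(61) = -1, μ(62) = 1, μ(63) = 0, μ(64) = 0, μ(65) = 1, μ(66) = -1. Summing all 66 values: -1. (Mertens function M(x) = Σ_{n ≤ x} μ(n); on average M(x) should be small (PNT ⟺ M(x) = o(x)).)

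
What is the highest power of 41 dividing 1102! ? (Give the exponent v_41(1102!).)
v_41(1102!) = 26

Legendre's formula: v_p(n!) = Σ_{k ≥ 1} ⌊n / p^k⌋. For p = 41, n = 1102, the terms are:
  ⌊1102/41^1⌋ = ⌊1102/41⌋ = 26
(the next term ⌊1102/41^2⌋ = 0, terminating the sum). Summing: v_41(1102!) = 26 = 26.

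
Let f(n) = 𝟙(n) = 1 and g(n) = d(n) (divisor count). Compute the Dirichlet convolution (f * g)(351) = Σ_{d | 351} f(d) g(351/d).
(𝟙 * d)(351) = 30

Divisors of 351: [1, 3, 9, 13, 27, 39, 117, 351]. For each d | 351:
  d = 1: 𝟙(1) · d(351/1) = 1 · 8 = 8
  d = 3: 𝟙(3) · d(351/3) = 1 · 6 = 6
  d = 9: 𝟙(9) · d(351/9) = 1 · 4 = 4
  d = 13: 𝟙(13) · d(351/13) = 1 · 4 = 4
  d = 27: 𝟙(27) · d(351/27) = 1 · 2 = 2
  d = 39: 𝟙(39) · d(351/39) = 1 · 3 = 3
  d = 117: 𝟙(117) · d(351/117) = 1 · 2 = 2
  d = 351: 𝟙(351) · d(351/351) = 1 · 1 = 1
Summing: (𝟙 * d)(351) = 8 + 6 + 4 + 4 + 2 + 3 + 2 + 1 = 30.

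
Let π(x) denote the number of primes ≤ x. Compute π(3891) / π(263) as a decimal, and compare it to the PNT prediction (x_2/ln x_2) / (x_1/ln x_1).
π(3891)/π(263) = 539/56 ≈ 9.6250;  PNT prediction ≈ 9.9727.

π(263) = 56 and π(3891) = 539, so π(3891)/π(263) ≈ 9.6250. The PNT-predicted ratio is (3891/ln(3891)) / (263/ln(263)) ≈ 9.9727. The two agree to within a few percent, as expected.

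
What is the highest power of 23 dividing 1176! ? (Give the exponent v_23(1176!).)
v_23(1176!) = 53

Legendre's formula: v_p(n!) = Σ_{k ≥ 1} ⌊n / p^k⌋. For p = 23, n = 1176, the terms are:
  ⌊1176/23^1⌋ = ⌊1176/23⌋ = 51
  ⌊1176/23^2⌋ = ⌊1176/529⌋ = 2
(the next term ⌊1176/23^3⌋ = 0, terminating the sum). Summing: v_23(1176!) = 51 + 2 = 53.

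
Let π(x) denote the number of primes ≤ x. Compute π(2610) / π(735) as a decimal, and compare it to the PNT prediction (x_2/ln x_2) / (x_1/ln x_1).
π(2610)/π(735) = 379/130 ≈ 2.9154;  PNT prediction ≈ 2.9790.

π(735) = 130 and π(2610) = 379, so π(2610)/π(735) ≈ 2.9154. The PNT-predicted ratio is (2610/ln(2610)) / (735/ln(735)) ≈ 2.9790. The two agree to within a few percent, as expected.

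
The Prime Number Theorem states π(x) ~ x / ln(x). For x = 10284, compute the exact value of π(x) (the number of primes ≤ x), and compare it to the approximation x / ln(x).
π(10284) = 1261;  x/ln(x) ≈ 1113.19;  relative error ≈ 11.72%.

Directly count primes up to 10284: π(10284) = 1261. The PNT approximation gives 10284/ln(10284) ≈ 10284/9.23834 ≈ 1113.19. Relative error (π(x) − x/ln(x)) / π(x) ≈ 11.72%; the approximation is known to undercount slightly (Li(x) is a better estimate).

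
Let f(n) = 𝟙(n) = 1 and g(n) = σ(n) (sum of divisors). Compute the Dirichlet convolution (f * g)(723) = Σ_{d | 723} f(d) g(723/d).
(𝟙 * σ)(723) = 1215

Divisors of 723: [1, 3, 241, 723]. For each d | 723:
  d = 1: 𝟙(1) · σ(723/1) = 1 · 968 = 968
  d = 3: 𝟙(3) · σ(723/3) = 1 · 242 = 242
  d = 241: 𝟙(241) · σ(723/241) = 1 · 4 = 4
  d = 723: 𝟙(723) · σ(723/723) = 1 · 1 = 1
Summing: (𝟙 * σ)(723) = 968 + 242 + 4 + 1 = 1215.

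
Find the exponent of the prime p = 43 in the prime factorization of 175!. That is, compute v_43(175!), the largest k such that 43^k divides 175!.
v_43(175!) = 4

Legendre's formula: v_p(n!) = Σ_{k ≥ 1} ⌊n / p^k⌋. For p = 43, n = 175, the terms are:
  ⌊175/43^1⌋ = ⌊175/43⌋ = 4
(the next term ⌊175/43^2⌋ = 0, terminating the sum). Summing: v_43(175!) = 4 = 4.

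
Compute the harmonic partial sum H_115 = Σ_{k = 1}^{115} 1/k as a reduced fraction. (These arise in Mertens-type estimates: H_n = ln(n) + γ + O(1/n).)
H_115 = 92573227274776723505600817476549419778817513966049/17379782769567790172972927968296006432665936992320

Direct summation: H_115 = 1 + 1/2 + ... + 1/115. The least common denominator is lcm(1, ..., 115) = 955888052326228459513511038256280353796626534577600; over this denominator the numerator is 955888052326228459513511038256280353796626534577600 + 477944026163114229756755519128140176898313267288800 + 318629350775409486504503679418760117932208844859200 + 238972013081557114878377759564070088449156633644400 + 191177610465245691902702207651256070759325306915520 + 159314675387704743252251839709380058966104422429600 + 136555436046604065644787291179468621970946647796800 + 119486006540778557439188879782035044224578316822200 + 106209783591803162168167893139586705977402948286400 + 95588805232622845951351103825628035379662653457760 + 86898913847838950864864639841480032163329684961600 + 79657337693852371626125919854690029483052211214800 + 73529850178940650731808541404329257984355887275200 + 68277718023302032822393645589734310985473323898400 + 63725870155081897300900735883752023586441768971840 + 59743003270389278719594439891017522112289158411100 + 56228708960366379971383002250369432576272149092800 + 53104891795901581084083946569793352988701474143200 + 50309897490854129448079528329277913357717186030400 + 47794402616311422975675551912814017689831326728880 + 45518478682201355214929097059822873990315549265600 + 43449456923919475432432319920740016081664842480800 + 41560350101140367804935262532881754512896805851200 + 39828668846926185813062959927345014741526105607400 + 38235522093049138380540441530251214151865061383104 + 36764925089470325365904270702164628992177943637600 + 35403261197267720722722631046528901992467649428800 + 34138859011651016411196822794867155492736661949200 + 32961656976766498603914173732975184613676777054400 + 31862935077540948650450367941876011793220884485920 + 30835098462136401919790678653428398509568597889600 + 29871501635194639359797219945508761056144579205550 + 28966304615946316954954879947160010721109894987200 + 28114354480183189985691501125184716288136074546400 + 27311087209320813128957458235893724394189329559360 + 26552445897950790542041973284896676494350737071600 + 25834812225033201608473271304223793345854771204800 + 25154948745427064724039764164638956678858593015200 + 24509950059646883577269513801443085994785295758400 + 23897201308155711487837775956407008844915663364440 + 23314342739664108768622220445275130580405525233600 + 22759239341100677607464548529911436995157774632800 + 22229954705261126965430489261773961716200617083200 + 21724728461959737716216159960370008040832421240400 + 21241956718360632433633578627917341195480589657280 + 20780175050570183902467631266440877256448402925600 + 20338043666515499138585341239495326676523968820800 + 19914334423463092906531479963672507370763052803700 + 19507919435229152234969613025638374567278092542400 + 19117761046524569190270220765125607075932530691552 + 18742902986788793323794334083456477525424049697600 + 18382462544735162682952135351082314496088971818800 + 18035623628796763387047378080307176486728802539200 + 17701630598633860361361315523264450996233824714400 + 17379782769567790172972927968296006432665936992320 + 17069429505825508205598411397433577746368330974600 + 16769965830284709816026509443092637785905728676800 + 16480828488383249301957086866487592306838388527200 + 16201492412308956940906966750106446674519093806400 + 15931467538770474325225183970938005896610442242960 + 15670295939774237041205098987807874652403713681600 + 15417549231068200959895339326714199254784298944800 + 15172826227400451738309699019940957996771849755200 + 14935750817597319679898609972754380528072289602775 + 14705970035788130146361708280865851596871177455040 + 14483152307973158477477439973580005360554947493600 + 14266985855615350141992702063526572444725769172800 + 14057177240091594992845750562592358144068037273200 + 13853450033713455934978420844293918170965601950400 + 13655543604660406564478729117946862197094664779680 + 13463212004594767035401563919102540194318683585600 + 13276222948975395271020986642448338247175368535800 + 13094356881181211774157685455565484298583925131200 + 12917406112516600804236635652111896672927385602400 + 12745174031016379460180147176750404717288353794368 + 12577474372713532362019882082319478339429296507600 + 12414130549691278694980662834497147451904240708800 + 12254975029823441788634756900721542997392647879200 + 12099848763623145057133051117168105744261095374400 + 11948600654077855743918887978203504422457831682220 + 11801087065755906907574210348842967330822549809600 + 11657171369832054384311110222637565290202762616800 + 11516723522002752524259169135617835587911163067200 + 11379619670550338803732274264955718497578887316400 + 11245741792073275994276600450073886515254429818560 + 11114977352630563482715244630886980858100308541600 + 10987218992255499534638057910991728204558925684800 + 10862364230979868858108079980185004020416210620200 + 10740315194676724264196753238834610716816028478400 + 10620978359180316216816789313958670597740294828640 + 10504264311277235818829791629189893997765126753600 + 10390087525285091951233815633220438628224201462800 + 10278366154045467306596892884476132836522865963200 + 10169021833257749569292670619747663338261984410400 + 10061979498170825889615905665855582671543437206080 + 9957167211731546453265739981836253685381526401850 + 9854516003363179994984649878930725296872438500800 + 9753959717614576117484806512819187283639046271200 + 9655434871982105651651626649053336907036631662400 + 9558880523262284595135110382562803537966265345776 + 9464238141843846133797138992636439146501252817600 + 9371451493394396661897167041728238762712024848800 + 9280466527439111257412728526760003434918704219200 + 9191231272367581341476067675541157248044485909400 + 9103695736440271042985819411964574798063109853120 + 9017811814398381693523689040153588243364401269600 + 8933533199310546350593561105198881811183425556800 + 8850815299316930180680657761632225498116912357200 + 8769615158956224399206523286754865631161711326400 + 8689891384783895086486463984148003216332968496160 + 8611604075011067202824423768074597781951590401600 + 8534714752912754102799205698716788873184165487300 + 8459186303771933270031071135011330564571916235200 + 8384982915142354908013254721546318892952864338400 + 8312070020228073560987052506576350902579361170240 = 5091527500112719792808044961210218087834963268132695, so H_115 = 5091527500112719792808044961210218087834963268132695/955888052326228459513511038256280353796626534577600; reducing by gcd(5091527500112719792808044961210218087834963268132695, 955888052326228459513511038256280353796626534577600) = 55 gives 92573227274776723505600817476549419778817513966049/17379782769567790172972927968296006432665936992320 ≈ 5.32649. (The PNT-adjacent estimate ln(115) + γ ≈ 5.32215 matches within O(1/n).)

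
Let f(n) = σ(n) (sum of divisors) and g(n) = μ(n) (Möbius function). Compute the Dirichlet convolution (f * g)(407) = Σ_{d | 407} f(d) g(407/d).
(σ * μ)(407) = 407

Divisors of 407: [1, 11, 37, 407]. For each d | 407:
  d = 1: σ(1) · μ(407/1) = 1 · 1 = 1
  d = 11: σ(11) · μ(407/11) = 12 · -1 = -12
  d = 37: σ(37) · μ(407/37) = 38 · -1 = -38
  d = 407: σ(407) · μ(407/407) = 456 · 1 = 456
Summing: (σ * μ)(407) = 1 + -12 + -38 + 456 = 407.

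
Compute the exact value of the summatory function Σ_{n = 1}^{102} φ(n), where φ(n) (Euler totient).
Σ_{n ≤ 102} φ(n) = 3176

Compute φ(n) for each 1 ≤ n ≤ 102: φ(1) = 1, φ(2) = 1, φ(3) = 2, φ(4) = 2, φ(5) = 4, φ(6) = 2, φ(7) = 6, φ(8) = 4, φ(9) = 6, φ(10) = 4, φ(11) = 10, φ(12) = 4, φ(13) = 12, φ(14) = 6, φ(15) = 8, φ(16) = 8, φ(17) = 16, φ(18) = 6, φ(19) = 18, φ(20) = 8, φ(21) = 12, φ(22) = 10, φ(23) = 22, φ(24) = 8, φ(25) = 20, φ(26) = 12, φ(27) = 18, φ(28) = 12, φ(29) = 28, φ(30) = 8, φ(31) = 30, φ(32) = 16, φ(33) = 20, φ(34) = 16, φ(35) = 24, φ(36) = 12, φ(37) = 36, φ(38) = 18, φ(39) = 24, φ(40) = 16, φ(41) = 40, φ(42) = 12, φ(43) = 42, φ(44) = 20, φ(45) = 24, φ(46) = 22, φ(47) = 46, φ(48) = 16, φ(49) = 42, φ(50) = 20, φ(51) = 32, φ(52) = 24, φ(53) = 52, φ(54) = 18, φ(55) = 40, φ(56) = 24, φ(57) = 36, φ(58) = 28, φ(59) = 58, φ(60) = 16, φ(61) = 60, φ(62) = 30, φ(63) = 36, φ(64) = 32, φ(65) = 48, φ(66) = 20, φ(67) = 66, φ(68) = 32, φ(69) = 44, φ(70) = 24, φ(71) = 70, φ(72) = 24, φ(73) = 72, φ(74) = 36, φ(75) = 40, φ(76) = 36, φ(77) = 60, φ(78) = 24, φ(79) = 78, φ(80) = 32, φ(81) = 54, φ(82) = 40, φ(83) = 82, φ(84) = 24, φ(85) = 64, φ(86) = 42, φ(87) = 56, φ(88) = 40, φ(89) = 88, φ(90) = 24, φ(91) = 72, φ(92) = 44, φ(93) = 60, φ(94) = 46, φ(95) = 72, φ(96) = 32, φ(97) = 96, φ(98) = 42, φ(99) = 60, φ(100) = 40, φ(101) = 100, φ(102) = 32. Summing all 102 values: 3176. (Average order: Σ_{n ≤ x} φ(n) ~ (3/π²) x². For x = 102, (3/π²)·102² ≈ 3162.44.)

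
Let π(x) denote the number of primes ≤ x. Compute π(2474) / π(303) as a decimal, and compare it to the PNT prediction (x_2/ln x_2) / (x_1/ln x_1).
π(2474)/π(303) = 366/62 ≈ 5.9032;  PNT prediction ≈ 5.9707.

π(303) = 62 and π(2474) = 366, so π(2474)/π(303) ≈ 5.9032. The PNT-predicted ratio is (2474/ln(2474)) / (303/ln(303)) ≈ 5.9707. The two agree to within a few percent, as expected.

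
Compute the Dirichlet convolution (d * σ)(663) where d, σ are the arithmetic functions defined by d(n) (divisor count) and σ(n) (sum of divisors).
(d * σ)(663) = 1920

Divisors of 663: [1, 3, 13, 17, 39, 51, 221, 663]. For each d | 663:
  d = 1: d(1) · σ(663/1) = 1 · 1008 = 1008
  d = 3: d(3) · σ(663/3) = 2 · 252 = 504
  d = 13: d(13) · σ(663/13) = 2 · 72 = 144
  d = 17: d(17) · σ(663/17) = 2 · 56 = 112
  d = 39: d(39) · σ(663/39) = 4 · 18 = 72
  d = 51: d(51) · σ(663/51) = 4 · 14 = 56
  d = 221: d(221) · σ(663/221) = 4 · 4 = 16
  d = 663: d(663) · σ(663/663) = 8 · 1 = 8
Summing: (d * σ)(663) = 1008 + 504 + 144 + 112 + 72 + 56 + 16 + 8 = 1920.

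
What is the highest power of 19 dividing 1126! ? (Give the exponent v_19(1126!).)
v_19(1126!) = 62

Legendre's formula: v_p(n!) = Σ_{k ≥ 1} ⌊n / p^k⌋. For p = 19, n = 1126, the terms are:
  ⌊1126/19^1⌋ = ⌊1126/19⌋ = 59
  ⌊1126/19^2⌋ = ⌊1126/361⌋ = 3
(the next term ⌊1126/19^3⌋ = 0, terminating the sum). Summing: v_19(1126!) = 59 + 3 = 62.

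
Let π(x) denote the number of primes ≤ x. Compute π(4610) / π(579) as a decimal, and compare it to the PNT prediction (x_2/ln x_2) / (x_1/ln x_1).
π(4610)/π(579) = 623/106 ≈ 5.8774;  PNT prediction ≈ 6.0039.

π(579) = 106 and π(4610) = 623, so π(4610)/π(579) ≈ 5.8774. The PNT-predicted ratio is (4610/ln(4610)) / (579/ln(579)) ≈ 6.0039. The two agree to within a few percent, as expected.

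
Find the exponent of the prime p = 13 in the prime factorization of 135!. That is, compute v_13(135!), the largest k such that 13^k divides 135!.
v_13(135!) = 10

Legendre's formula: v_p(n!) = Σ_{k ≥ 1} ⌊n / p^k⌋. For p = 13, n = 135, the terms are:
  ⌊135/13^1⌋ = ⌊135/13⌋ = 10
(the next term ⌊135/13^2⌋ = 0, terminating the sum). Summing: v_13(135!) = 10 = 10.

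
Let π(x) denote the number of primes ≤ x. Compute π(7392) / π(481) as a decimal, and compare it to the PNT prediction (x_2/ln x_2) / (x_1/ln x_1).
π(7392)/π(481) = 938/92 ≈ 10.1957;  PNT prediction ≈ 10.6544.

π(481) = 92 and π(7392) = 938, so π(7392)/π(481) ≈ 10.1957. The PNT-predicted ratio is (7392/ln(7392)) / (481/ln(481)) ≈ 10.6544. The two agree to within a few percent, as expected.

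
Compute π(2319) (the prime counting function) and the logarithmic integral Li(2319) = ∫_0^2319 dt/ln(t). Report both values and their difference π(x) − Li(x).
π(2319) = 344;  Li(2319) ≈ 356.36;  π(x) − Li(x) ≈ -12.36.

Direct count of primes ≤ 2319 gives π(2319) = 344. Numerical evaluation of the logarithmic integral gives Li(2319) ≈ 356.36. The difference π(x) − Li(x) ≈ -12.36 is typically negative for small/moderate x (Li(x) overestimates), though Littlewood's theorem shows this sign changes infinitely often.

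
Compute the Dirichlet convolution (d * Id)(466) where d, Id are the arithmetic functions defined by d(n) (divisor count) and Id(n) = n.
(d * Id)(466) = 940

Divisors of 466: [1, 2, 233, 466]. For each d | 466:
  d = 1: d(1) · Id(466/1) = 1 · 466 = 466
  d = 2: d(2) · Id(466/2) = 2 · 233 = 466
  d = 233: d(233) · Id(466/233) = 2 · 2 = 4
  d = 466: d(466) · Id(466/466) = 4 · 1 = 4
Summing: (d * Id)(466) = 466 + 466 + 4 + 4 = 940.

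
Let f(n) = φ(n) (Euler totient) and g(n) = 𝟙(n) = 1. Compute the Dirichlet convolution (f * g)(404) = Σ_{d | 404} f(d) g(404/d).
(φ * 𝟙)(404) = 404

Divisors of 404: [1, 2, 4, 101, 202, 404]. For each d | 404:
  d = 1: φ(1) · 𝟙(404/1) = 1 · 1 = 1
  d = 2: φ(2) · 𝟙(404/2) = 1 · 1 = 1
  d = 4: φ(4) · 𝟙(404/4) = 2 · 1 = 2
  d = 101: φ(101) · 𝟙(404/101) = 100 · 1 = 100
  d = 202: φ(202) · 𝟙(404/202) = 100 · 1 = 100
  d = 404: φ(404) · 𝟙(404/404) = 200 · 1 = 200
Summing: (φ * 𝟙)(404) = 1 + 1 + 2 + 100 + 100 + 200 = 404.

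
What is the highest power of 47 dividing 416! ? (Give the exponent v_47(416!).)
v_47(416!) = 8

Legendre's formula: v_p(n!) = Σ_{k ≥ 1} ⌊n / p^k⌋. For p = 47, n = 416, the terms are:
  ⌊416/47^1⌋ = ⌊416/47⌋ = 8
(the next term ⌊416/47^2⌋ = 0, terminating the sum). Summing: v_47(416!) = 8 = 8.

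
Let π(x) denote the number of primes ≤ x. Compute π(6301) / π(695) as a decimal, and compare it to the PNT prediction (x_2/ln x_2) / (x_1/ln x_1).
π(6301)/π(695) = 820/125 ≈ 6.5600;  PNT prediction ≈ 6.7816.

π(695) = 125 and π(6301) = 820, so π(6301)/π(695) ≈ 6.5600. The PNT-predicted ratio is (6301/ln(6301)) / (695/ln(695)) ≈ 6.7816. The two agree to within a few percent, as expected.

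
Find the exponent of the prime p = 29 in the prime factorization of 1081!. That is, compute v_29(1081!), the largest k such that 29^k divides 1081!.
v_29(1081!) = 38

Legendre's formula: v_p(n!) = Σ_{k ≥ 1} ⌊n / p^k⌋. For p = 29, n = 1081, the terms are:
  ⌊1081/29^1⌋ = ⌊1081/29⌋ = 37
  ⌊1081/29^2⌋ = ⌊1081/841⌋ = 1
(the next term ⌊1081/29^3⌋ = 0, terminating the sum). Summing: v_29(1081!) = 37 + 1 = 38.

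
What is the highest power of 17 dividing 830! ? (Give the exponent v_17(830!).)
v_17(830!) = 50

Legendre's formula: v_p(n!) = Σ_{k ≥ 1} ⌊n / p^k⌋. For p = 17, n = 830, the terms are:
  ⌊830/17^1⌋ = ⌊830/17⌋ = 48
  ⌊830/17^2⌋ = ⌊830/289⌋ = 2
(the next term ⌊830/17^3⌋ = 0, terminating the sum). Summing: v_17(830!) = 48 + 2 = 50.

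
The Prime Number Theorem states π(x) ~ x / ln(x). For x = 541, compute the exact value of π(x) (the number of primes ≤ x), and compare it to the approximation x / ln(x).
π(541) = 100;  x/ln(x) ≈ 85.96;  relative error ≈ 14.04%.

Directly count primes up to 541: π(541) = 100. The PNT approximation gives 541/ln(541) ≈ 541/6.29342 ≈ 85.96. Relative error (π(x) − x/ln(x)) / π(x) ≈ 14.04%; the approximation is known to undercount slightly (Li(x) is a better estimate).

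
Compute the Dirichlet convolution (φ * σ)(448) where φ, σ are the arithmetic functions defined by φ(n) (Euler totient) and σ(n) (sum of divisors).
(φ * σ)(448) = 6272

Divisors of 448: [1, 2, 4, 7, 8, 14, 16, 28, 32, 56, 64, 112, 224, 448]. For each d | 448:
  d = 1: φ(1) · σ(448/1) = 1 · 1016 = 1016
  d = 2: φ(2) · σ(448/2) = 1 · 504 = 504
  d = 4: φ(4) · σ(448/4) = 2 · 248 = 496
  d = 7: φ(7) · σ(448/7) = 6 · 127 = 762
  d = 8: φ(8) · σ(448/8) = 4 · 120 = 480
  d = 14: φ(14) · σ(448/14) = 6 · 63 = 378
  d = 16: φ(16) · σ(448/16) = 8 · 56 = 448
  d = 28: φ(28) · σ(448/28) = 12 · 31 = 372
  d = 32: φ(32) · σ(448/32) = 16 · 24 = 384
  d = 56: φ(56) · σ(448/56) = 24 · 15 = 360
  d = 64: φ(64) · σ(448/64) = 32 · 8 = 256
  d = 112: φ(112) · σ(448/112) = 48 · 7 = 336
  d = 224: φ(224) · σ(448/224) = 96 · 3 = 288
  d = 448: φ(448) · σ(448/448) = 192 · 1 = 192
Summing: (φ * σ)(448) = 1016 + 504 + 496 + 762 + 480 + 378 + 448 + 372 + 384 + 360 + 256 + 336 + 288 + 192 = 6272.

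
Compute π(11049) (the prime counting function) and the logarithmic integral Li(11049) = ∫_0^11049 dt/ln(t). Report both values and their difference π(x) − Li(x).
π(11049) = 1338;  Li(11049) ≈ 1359.41;  π(x) − Li(x) ≈ -21.41.

Direct count of primes ≤ 11049 gives π(11049) = 1338. Numerical evaluation of the logarithmic integral gives Li(11049) ≈ 1359.41. The difference π(x) − Li(x) ≈ -21.41 is typically negative for small/moderate x (Li(x) overestimates), though Littlewood's theorem shows this sign changes infinitely often.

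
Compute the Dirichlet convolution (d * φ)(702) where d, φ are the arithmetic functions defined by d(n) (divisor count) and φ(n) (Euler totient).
(d * φ)(702) = 1680

Divisors of 702: [1, 2, 3, 6, 9, 13, 18, 26, 27, 39, 54, 78, 117, 234, 351, 702]. For each d | 702:
  d = 1: d(1) · φ(702/1) = 1 · 216 = 216
  d = 2: d(2) · φ(702/2) = 2 · 216 = 432
  d = 3: d(3) · φ(702/3) = 2 · 72 = 144
  d = 6: d(6) · φ(702/6) = 4 · 72 = 288
  d = 9: d(9) · φ(702/9) = 3 · 24 = 72
  d = 13: d(13) · φ(702/13) = 2 · 18 = 36
  d = 18: d(18) · φ(702/18) = 6 · 24 = 144
  d = 26: d(26) · φ(702/26) = 4 · 18 = 72
  d = 27: d(27) · φ(702/27) = 4 · 12 = 48
  d = 39: d(39) · φ(702/39) = 4 · 6 = 24
  d = 54: d(54) · φ(702/54) = 8 · 12 = 96
  d = 78: d(78) · φ(702/78) = 8 · 6 = 48
  d = 117: d(117) · φ(702/117) = 6 · 2 = 12
  d = 234: d(234) · φ(702/234) = 12 · 2 = 24
  d = 351: d(351) · φ(702/351) = 8 · 1 = 8
  d = 702: d(702) · φ(702/702) = 16 · 1 = 16
Summing: (d * φ)(702) = 216 + 432 + 144 + 288 + 72 + 36 + 144 + 72 + 48 + 24 + 96 + 48 + 12 + 24 + 8 + 16 = 1680.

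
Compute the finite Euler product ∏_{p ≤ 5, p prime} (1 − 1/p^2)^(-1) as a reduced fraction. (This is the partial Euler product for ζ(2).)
∏ = 25/16

The primes p ≤ 5 are [2, 3, 5]. For each prime, (1 − 1/p^2)^(-1) = p^2 / (p^2 − 1). The product is (1 − 1/2^2)^(-1), (1 − 1/3^2)^(-1), (1 − 1/5^2)^(-1) = ∏ p^2 / (p^2 − 1) = 25/16.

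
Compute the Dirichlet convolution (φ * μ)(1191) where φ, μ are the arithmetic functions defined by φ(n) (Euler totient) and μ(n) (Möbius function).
(φ * μ)(1191) = 395

Divisors of 1191: [1, 3, 397, 1191]. For each d | 1191:
  d = 1: φ(1) · μ(1191/1) = 1 · 1 = 1
  d = 3: φ(3) · μ(1191/3) = 2 · -1 = -2
  d = 397: φ(397) · μ(1191/397) = 396 · -1 = -396
  d = 1191: φ(1191) · μ(1191/1191) = 792 · 1 = 792
Summing: (φ * μ)(1191) = 1 + -2 + -396 + 792 = 395.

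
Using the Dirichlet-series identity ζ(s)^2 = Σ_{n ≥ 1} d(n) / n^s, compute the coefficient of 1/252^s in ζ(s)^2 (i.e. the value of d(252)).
d(252) = 18

ζ(s)^2 = (Σ 1/m^s)(Σ 1/k^s). The coefficient of 1/n^s in the product is the number of ordered pairs (m, k) with mk = n, which equals d(n). For n = 252, divisors are [1, 2, 3, 4, 6, 7, 9, 12, 14, 18, 21, 28, 36, 42, 63, 84, 126, 252], so d(252) = 18.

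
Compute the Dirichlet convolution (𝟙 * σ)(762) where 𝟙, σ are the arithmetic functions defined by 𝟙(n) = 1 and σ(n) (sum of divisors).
(𝟙 * σ)(762) = 2580

Divisors of 762: [1, 2, 3, 6, 127, 254, 381, 762]. For each d | 762:
  d = 1: 𝟙(1) · σ(762/1) = 1 · 1536 = 1536
  d = 2: 𝟙(2) · σ(762/2) = 1 · 512 = 512
  d = 3: 𝟙(3) · σ(762/3) = 1 · 384 = 384
  d = 6: 𝟙(6) · σ(762/6) = 1 · 128 = 128
  d = 127: 𝟙(127) · σ(762/127) = 1 · 12 = 12
  d = 254: 𝟙(254) · σ(762/254) = 1 · 4 = 4
  d = 381: 𝟙(381) · σ(762/381) = 1 · 3 = 3
  d = 762: 𝟙(762) · σ(762/762) = 1 · 1 = 1
Summing: (𝟙 * σ)(762) = 1536 + 512 + 384 + 128 + 12 + 4 + 3 + 1 = 2580.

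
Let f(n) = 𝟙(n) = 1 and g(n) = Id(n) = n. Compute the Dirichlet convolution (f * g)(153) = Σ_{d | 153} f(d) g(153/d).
(𝟙 * Id)(153) = 234

Divisors of 153: [1, 3, 9, 17, 51, 153]. For each d | 153:
  d = 1: 𝟙(1) · Id(153/1) = 1 · 153 = 153
  d = 3: 𝟙(3) · Id(153/3) = 1 · 51 = 51
  d = 9: 𝟙(9) · Id(153/9) = 1 · 17 = 17
  d = 17: 𝟙(17) · Id(153/17) = 1 · 9 = 9
  d = 51: 𝟙(51) · Id(153/51) = 1 · 3 = 3
  d = 153: 𝟙(153) · Id(153/153) = 1 · 1 = 1
Summing: (𝟙 * Id)(153) = 153 + 51 + 17 + 9 + 3 + 1 = 234.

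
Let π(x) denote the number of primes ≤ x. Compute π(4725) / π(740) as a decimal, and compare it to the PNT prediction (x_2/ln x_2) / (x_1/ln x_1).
π(4725)/π(740) = 637/131 ≈ 4.8626;  PNT prediction ≈ 4.9860.

π(740) = 131 and π(4725) = 637, so π(4725)/π(740) ≈ 4.8626. The PNT-predicted ratio is (4725/ln(4725)) / (740/ln(740)) ≈ 4.9860. The two agree to within a few percent, as expected.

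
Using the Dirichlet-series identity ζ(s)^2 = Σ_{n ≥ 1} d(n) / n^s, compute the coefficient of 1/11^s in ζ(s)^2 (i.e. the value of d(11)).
d(11) = 2

ζ(s)^2 = (Σ 1/m^s)(Σ 1/k^s). The coefficient of 1/n^s in the product is the number of ordered pairs (m, k) with mk = n, which equals d(n). For n = 11, divisors are [1, 11], so d(11) = 2.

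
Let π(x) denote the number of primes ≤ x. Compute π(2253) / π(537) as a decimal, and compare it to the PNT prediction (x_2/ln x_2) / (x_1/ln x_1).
π(2253)/π(537) = 335/99 ≈ 3.3838;  PNT prediction ≈ 3.4162.

π(537) = 99 and π(2253) = 335, so π(2253)/π(537) ≈ 3.3838. The PNT-predicted ratio is (2253/ln(2253)) / (537/ln(537)) ≈ 3.4162. The two agree to within a few percent, as expected.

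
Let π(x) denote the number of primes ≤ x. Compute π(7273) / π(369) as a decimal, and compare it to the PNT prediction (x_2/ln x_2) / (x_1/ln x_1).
π(7273)/π(369) = 928/73 ≈ 12.7123;  PNT prediction ≈ 13.1020.

π(369) = 73 and π(7273) = 928, so π(7273)/π(369) ≈ 12.7123. The PNT-predicted ratio is (7273/ln(7273)) / (369/ln(369)) ≈ 13.1020. The two agree to within a few percent, as expected.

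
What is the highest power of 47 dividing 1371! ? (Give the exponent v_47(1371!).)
v_47(1371!) = 29

Legendre's formula: v_p(n!) = Σ_{k ≥ 1} ⌊n / p^k⌋. For p = 47, n = 1371, the terms are:
  ⌊1371/47^1⌋ = ⌊1371/47⌋ = 29
(the next term ⌊1371/47^2⌋ = 0, terminating the sum). Summing: v_47(1371!) = 29 = 29.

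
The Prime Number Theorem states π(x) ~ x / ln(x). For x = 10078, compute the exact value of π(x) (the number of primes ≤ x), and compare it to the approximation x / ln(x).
π(10078) = 1236;  x/ln(x) ≈ 1093.28;  relative error ≈ 11.55%.

Directly count primes up to 10078: π(10078) = 1236. The PNT approximation gives 10078/ln(10078) ≈ 10078/9.21811 ≈ 1093.28. Relative error (π(x) − x/ln(x)) / π(x) ≈ 11.55%; the approximation is known to undercount slightly (Li(x) is a better estimate).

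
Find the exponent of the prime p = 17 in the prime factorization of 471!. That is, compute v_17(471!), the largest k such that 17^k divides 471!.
v_17(471!) = 28

Legendre's formula: v_p(n!) = Σ_{k ≥ 1} ⌊n / p^k⌋. For p = 17, n = 471, the terms are:
  ⌊471/17^1⌋ = ⌊471/17⌋ = 27
  ⌊471/17^2⌋ = ⌊471/289⌋ = 1
(the next term ⌊471/17^3⌋ = 0, terminating the sum). Summing: v_17(471!) = 27 + 1 = 28.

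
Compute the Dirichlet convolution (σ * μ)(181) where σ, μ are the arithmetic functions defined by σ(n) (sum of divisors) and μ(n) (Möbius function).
(σ * μ)(181) = 181

Divisors of 181: [1, 181]. For each d | 181:
  d = 1: σ(1) · μ(181/1) = 1 · -1 = -1
  d = 181: σ(181) · μ(181/181) = 182 · 1 = 182
Summing: (σ * μ)(181) = -1 + 182 = 181.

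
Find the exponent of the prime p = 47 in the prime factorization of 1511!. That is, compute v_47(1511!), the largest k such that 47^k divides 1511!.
v_47(1511!) = 32

Legendre's formula: v_p(n!) = Σ_{k ≥ 1} ⌊n / p^k⌋. For p = 47, n = 1511, the terms are:
  ⌊1511/47^1⌋ = ⌊1511/47⌋ = 32
(the next term ⌊1511/47^2⌋ = 0, terminating the sum). Summing: v_47(1511!) = 32 = 32.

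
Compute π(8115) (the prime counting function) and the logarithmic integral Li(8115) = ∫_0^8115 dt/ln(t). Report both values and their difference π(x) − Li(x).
π(8115) = 1020;  Li(8115) ≈ 1039.20;  π(x) − Li(x) ≈ -19.20.

Direct count of primes ≤ 8115 gives π(8115) = 1020. Numerical evaluation of the logarithmic integral gives Li(8115) ≈ 1039.20. The difference π(x) − Li(x) ≈ -19.20 is typically negative for small/moderate x (Li(x) overestimates), though Littlewood's theorem shows this sign changes infinitely often.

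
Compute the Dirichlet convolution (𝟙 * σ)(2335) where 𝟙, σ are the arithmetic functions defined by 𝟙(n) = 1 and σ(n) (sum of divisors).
(𝟙 * σ)(2335) = 3283

Divisors of 2335: [1, 5, 467, 2335]. For each d | 2335:
  d = 1: 𝟙(1) · σ(2335/1) = 1 · 2808 = 2808
  d = 5: 𝟙(5) · σ(2335/5) = 1 · 468 = 468
  d = 467: 𝟙(467) · σ(2335/467) = 1 · 6 = 6
  d = 2335: 𝟙(2335) · σ(2335/2335) = 1 · 1 = 1
Summing: (𝟙 * σ)(2335) = 2808 + 468 + 6 + 1 = 3283.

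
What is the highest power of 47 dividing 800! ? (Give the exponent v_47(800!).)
v_47(800!) = 17

Legendre's formula: v_p(n!) = Σ_{k ≥ 1} ⌊n / p^k⌋. For p = 47, n = 800, the terms are:
  ⌊800/47^1⌋ = ⌊800/47⌋ = 17
(the next term ⌊800/47^2⌋ = 0, terminating the sum). Summing: v_47(800!) = 17 = 17.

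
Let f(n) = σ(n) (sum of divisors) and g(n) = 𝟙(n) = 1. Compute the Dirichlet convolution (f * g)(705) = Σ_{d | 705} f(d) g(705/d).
(σ * 𝟙)(705) = 1715

Divisors of 705: [1, 3, 5, 15, 47, 141, 235, 705]. For each d | 705:
  d = 1: σ(1) · 𝟙(705/1) = 1 · 1 = 1
  d = 3: σ(3) · 𝟙(705/3) = 4 · 1 = 4
  d = 5: σ(5) · 𝟙(705/5) = 6 · 1 = 6
  d = 15: σ(15) · 𝟙(705/15) = 24 · 1 = 24
  d = 47: σ(47) · 𝟙(705/47) = 48 · 1 = 48
  d = 141: σ(141) · 𝟙(705/141) = 192 · 1 = 192
  d = 235: σ(235) · 𝟙(705/235) = 288 · 1 = 288
  d = 705: σ(705) · 𝟙(705/705) = 1152 · 1 = 1152
Summing: (σ * 𝟙)(705) = 1 + 4 + 6 + 24 + 48 + 192 + 288 + 1152 = 1715.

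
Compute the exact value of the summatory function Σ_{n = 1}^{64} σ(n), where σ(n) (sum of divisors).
Σ_{n ≤ 64} σ(n) = 3403

Compute σ(n) for each 1 ≤ n ≤ 64: σ(1) = 1, σ(2) = 3, σ(3) = 4, σ(4) = 7, σ(5) = 6, σ(6) = 12, σ(7) = 8, σ(8) = 15, σ(9) = 13, σ(10) = 18, σ(11) = 12, σ(12) = 28, σ(13) = 14, σ(14) = 24, σ(15) = 24, σ(16) = 31, σ(17) = 18, σ(18) = 39, σ(19) = 20, σ(20) = 42, σ(21) = 32, σ(22) = 36, σ(23) = 24, σ(24) = 60, σ(25) = 31, σ(26) = 42, σ(27) = 40, σ(28) = 56, σ(29) = 30, σ(30) = 72, σ(31) = 32, σ(32) = 63, σ(33) = 48, σ(34) = 54, σ(35) = 48, σ(36) = 91, σ(37) = 38, σ(38) = 60, σ(39) = 56, σ(40) = 90, σ(41) = 42, σ(42) = 96, σ(43) = 44, σ(44) = 84, σ(45) = 78, σ(46) = 72, σ(47) = 48, σ(48) = 124, σ(49) = 57, σ(50) = 93, σ(51) = 72, σ(52) = 98, σ(53) = 54, σ(54) = 120, σ(55) = 72, σ(56) = 120, σ(57) = 80, σ(58) = 90, σ(59) = 60, σ(60) = 168, σ(61) = 62, σ(62) = 96, σ(63) = 104, σ(64) = 127. Summing all 64 values: 3403. (Average order: Σ_{n ≤ x} σ(n) ~ (π²/12) x². For x = 64, (π²/12)·64² ≈ 3368.82.)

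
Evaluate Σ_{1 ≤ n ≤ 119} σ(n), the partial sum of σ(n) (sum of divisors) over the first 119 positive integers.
Σ_{n ≤ 119} σ(n) = 11613

Compute σ(n) for each 1 ≤ n ≤ 119: σ(1) = 1, σ(2) = 3, σ(3) = 4, σ(4) = 7, σ(5) = 6, σ(6) = 12, σ(7) = 8, σ(8) = 15, σ(9) = 13, σ(10) = 18, σ(11) = 12, σ(12) = 28, σ(13) = 14, σ(14) = 24, σ(15) = 24, σ(16) = 31, σ(17) = 18, σ(18) = 39, σ(19) = 20, σ(20) = 42, σ(21) = 32, σ(22) = 36, σ(23) = 24, σ(24) = 60, σ(25) = 31, σ(26) = 42, σ(27) = 40, σ(28) = 56, σ(29) = 30, σ(30) = 72, σ(31) = 32, σ(32) = 63, σ(33) = 48, σ(34) = 54, σ(35) = 48, σ(36) = 91, σ(37) = 38, σ(38) = 60, σ(39) = 56, σ(40) = 90, σ(41) = 42, σ(42) = 96, σ(43) = 44, σ(44) = 84, σ(45) = 78, σ(46) = 72, σ(47) = 48, σ(48) = 124, σ(49) = 57, σ(50) = 93, σ(51) = 72, σ(52) = 98, σ(53) = 54, σ(54) = 120, σ(55) = 72, σ(56) = 120, σ(57) = 80, σ(58) = 90, σ(59) = 60, σ(60) = 168, σ(61) = 62, σ(62) = 96, σ(63) = 104, σ(64) = 127, σ(65) = 84, σ(66) = 144, σ(67) = 68, σ(68) = 126, σ(69) = 96, σ(70) = 144, σ(71) = 72, σ(72) = 195, σ(73) = 74, σ(74) = 114, σ(75) = 124, σ(76) = 140, σ(77) = 96, σ(78) = 168, σ(79) = 80, σ(80) = 186, σ(81) = 121, σ(82) = 126, σ(83) = 84, σ(84) = 224, σ(85) = 108, σ(86) = 132, σ(87) = 120, σ(88) = 180, σ(89) = 90, σ(90) = 234, σ(91) = 112, σ(92) = 168, σ(93) = 128, σ(94) = 144, σ(95) = 120, σ(96) = 252, σ(97) = 98, σ(98) = 171, σ(99) = 156, σ(100) = 217, σ(101) = 102, σ(102) = 216, σ(103) = 104, σ(104) = 210, σ(105) = 192, σ(106) = 162, σ(107) = 108, σ(108) = 280, σ(109) = 110, σ(110) = 216, σ(111) = 152, σ(112) = 248, σ(113) = 114, σ(114) = 240, σ(115) = 144, σ(116) = 210, σ(117) = 182, σ(118) = 180, σ(119) = 144. Summing all 119 values: 11613. (Average order: Σ_{n ≤ x} σ(n) ~ (π²/12) x². For x = 119, (π²/12)·119² ≈ 11646.96.)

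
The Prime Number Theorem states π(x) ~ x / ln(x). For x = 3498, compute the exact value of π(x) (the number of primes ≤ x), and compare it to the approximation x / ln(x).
π(3498) = 488;  x/ln(x) ≈ 428.68;  relative error ≈ 12.16%.

Directly count primes up to 3498: π(3498) = 488. The PNT approximation gives 3498/ln(3498) ≈ 3498/8.15995 ≈ 428.68. Relative error (π(x) − x/ln(x)) / π(x) ≈ 12.16%; the approximation is known to undercount slightly (Li(x) is a better estimate).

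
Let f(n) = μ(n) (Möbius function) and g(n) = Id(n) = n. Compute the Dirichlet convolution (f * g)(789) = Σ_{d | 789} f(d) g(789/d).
(μ * Id)(789) = 524

Divisors of 789: [1, 3, 263, 789]. For each d | 789:
  d = 1: μ(1) · Id(789/1) = 1 · 789 = 789
  d = 3: μ(3) · Id(789/3) = -1 · 263 = -263
  d = 263: μ(263) · Id(789/263) = -1 · 3 = -3
  d = 789: μ(789) · Id(789/789) = 1 · 1 = 1
Summing: (μ * Id)(789) = 789 + -263 + -3 + 1 = 524.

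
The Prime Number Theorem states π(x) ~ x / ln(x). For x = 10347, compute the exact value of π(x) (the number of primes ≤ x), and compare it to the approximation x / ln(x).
π(10347) = 1270;  x/ln(x) ≈ 1119.27;  relative error ≈ 11.87%.

Directly count primes up to 10347: π(10347) = 1270. The PNT approximation gives 10347/ln(10347) ≈ 10347/9.24445 ≈ 1119.27. Relative error (π(x) − x/ln(x)) / π(x) ≈ 11.87%; the approximation is known to undercount slightly (Li(x) is a better estimate).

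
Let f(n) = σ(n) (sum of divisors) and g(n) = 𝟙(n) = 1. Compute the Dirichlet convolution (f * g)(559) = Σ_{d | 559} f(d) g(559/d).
(σ * 𝟙)(559) = 675

Divisors of 559: [1, 13, 43, 559]. For each d | 559:
  d = 1: σ(1) · 𝟙(559/1) = 1 · 1 = 1
  d = 13: σ(13) · 𝟙(559/13) = 14 · 1 = 14
  d = 43: σ(43) · 𝟙(559/43) = 44 · 1 = 44
  d = 559: σ(559) · 𝟙(559/559) = 616 · 1 = 616
Summing: (σ * 𝟙)(559) = 1 + 14 + 44 + 616 = 675.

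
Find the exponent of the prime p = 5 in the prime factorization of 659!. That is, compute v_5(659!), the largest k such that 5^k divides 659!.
v_5(659!) = 163

Legendre's formula: v_p(n!) = Σ_{k ≥ 1} ⌊n / p^k⌋. For p = 5, n = 659, the terms are:
  ⌊659/5^1⌋ = ⌊659/5⌋ = 131
  ⌊659/5^2⌋ = ⌊659/25⌋ = 26
  ⌊659/5^3⌋ = ⌊659/125⌋ = 5
  ⌊659/5^4⌋ = ⌊659/625⌋ = 1
(the next term ⌊659/5^5⌋ = 0, terminating the sum). Summing: v_5(659!) = 131 + 26 + 5 + 1 = 163.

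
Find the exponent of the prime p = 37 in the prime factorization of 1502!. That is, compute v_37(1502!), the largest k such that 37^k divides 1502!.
v_37(1502!) = 41

Legendre's formula: v_p(n!) = Σ_{k ≥ 1} ⌊n / p^k⌋. For p = 37, n = 1502, the terms are:
  ⌊1502/37^1⌋ = ⌊1502/37⌋ = 40
  ⌊1502/37^2⌋ = ⌊1502/1369⌋ = 1
(the next term ⌊1502/37^3⌋ = 0, terminating the sum). Summing: v_37(1502!) = 40 + 1 = 41.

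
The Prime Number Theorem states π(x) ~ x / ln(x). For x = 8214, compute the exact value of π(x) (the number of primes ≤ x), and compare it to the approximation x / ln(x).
π(8214) = 1029;  x/ln(x) ≈ 911.29;  relative error ≈ 11.44%.

Directly count primes up to 8214: π(8214) = 1029. The PNT approximation gives 8214/ln(8214) ≈ 8214/9.01360 ≈ 911.29. Relative error (π(x) − x/ln(x)) / π(x) ≈ 11.44%; the approximation is known to undercount slightly (Li(x) is a better estimate).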